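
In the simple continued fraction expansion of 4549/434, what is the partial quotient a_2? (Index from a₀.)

13

4549 = 10·434 + 209   →  a_0 = 10
434 = 2·209 + 16   →  a_1 = 2
209 = 13·16 + 1   →  a_2 = 13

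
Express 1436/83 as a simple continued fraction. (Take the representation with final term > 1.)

[17; 3, 3, 8]

1436 = 17×83 + 25
83 = 3×25 + 8
25 = 3×8 + 1
8 = 8×1 + 0  (stop)
So 1436/83 = [17; 3, 3, 8].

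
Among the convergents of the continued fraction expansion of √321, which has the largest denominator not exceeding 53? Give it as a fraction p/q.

√321 = [17; 1, 10, 1, 34, …] (period length 4).
Convergents:
  p_0/q_0 = 17/1
  p_1/q_1 = 18/1
  p_2/q_2 = 197/11
  p_3/q_3 = 215/12
  p_4/q_4 = 7507/419
q_3 = 12 ≤ 53 < 419 = q_4, so the answer is 215/12.

215/12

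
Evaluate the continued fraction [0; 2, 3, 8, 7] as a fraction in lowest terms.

Fold from the inside: start with 7/1.
  8 + 1/7 = 57/7
  3 + 7/57 = 178/57
  2 + 57/178 = 413/178
  0 + 178/413 = 178/413

178/413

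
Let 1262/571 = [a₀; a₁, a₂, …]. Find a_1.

4

1262 = 2·571 + 120   →  a_0 = 2
571 = 4·120 + 91   →  a_1 = 4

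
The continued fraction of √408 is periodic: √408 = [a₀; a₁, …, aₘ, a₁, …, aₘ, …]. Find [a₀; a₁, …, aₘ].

[20; 5, 40]

a₀ = ⌊√408⌋ = 20.
With m₀=0, d₀=1 and mₖ₊₁ = dₖaₖ − mₖ, dₖ₊₁ = (n − mₖ₊₁²)/dₖ, aₖ₊₁ = ⌊(a₀+mₖ₊₁)/dₖ₊₁⌋:
  k=1: m=20, d=8, a=5
  k=2: m=20, d=1, a=40
d=1 and a=2a₀=40 at k=2, so the next step gives (m, d) = (20, 8) again — its k=1 value — and the period has length 2.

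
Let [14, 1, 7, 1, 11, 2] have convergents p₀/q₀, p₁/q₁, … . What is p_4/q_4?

1593/107

Using pₖ = aₖpₖ₋₁ + pₖ₋₂, qₖ = aₖqₖ₋₁ + qₖ₋₂ (with p₋₁=1, p₋₂=0, q₋₁=0, q₋₂=1):
  k=0: a=14, p=14, q=1
  k=1: a=1, p=15, q=1
  k=2: a=7, p=119, q=8
  k=3: a=1, p=134, q=9
  k=4: a=11, p=1593, q=107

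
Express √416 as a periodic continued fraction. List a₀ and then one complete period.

[20; 2, 1, 1, 9, 1, 1, 2, 40]

a₀ = ⌊√416⌋ = 20.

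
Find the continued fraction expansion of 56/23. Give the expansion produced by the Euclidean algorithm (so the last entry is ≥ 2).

56 = 2·23 + 10
23 = 2·10 + 3
10 = 3·3 + 1
3 = 3·1 + 0  (stop)
So 56/23 = [2; 2, 3, 3].

[2; 2, 3, 3]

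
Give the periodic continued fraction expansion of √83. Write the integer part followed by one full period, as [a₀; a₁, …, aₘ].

[9; 9, 18]

a₀ = ⌊√83⌋ = 9.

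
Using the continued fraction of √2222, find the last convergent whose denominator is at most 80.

√2222 = [47; 7, 4, 7, 94, …] (period length 4).
Convergents:
  p_0/q_0 = 47/1
  p_1/q_1 = 330/7
  p_2/q_2 = 1367/29
  p_3/q_3 = 9899/210
q_2 = 29 ≤ 80 < 210 = q_3, so the answer is 1367/29.

1367/29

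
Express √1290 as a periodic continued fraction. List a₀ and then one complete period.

[35; 1, 10, 1, 70]

a₀ = ⌊√1290⌋ = 35.
With m₀=0, d₀=1 and mₖ₊₁ = dₖaₖ − mₖ, dₖ₊₁ = (n − mₖ₊₁²)/dₖ, aₖ₊₁ = ⌊(a₀+mₖ₊₁)/dₖ₊₁⌋:
  k=1: m=35, d=65, a=1
  k=2: m=30, d=6, a=10
  k=3: m=30, d=65, a=1
  k=4: m=35, d=1, a=70
d=1 and a=2a₀=70 at k=4, so the next step gives (m, d) = (35, 65) again — its k=1 value — and the period has length 4.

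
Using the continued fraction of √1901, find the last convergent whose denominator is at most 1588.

57073/1309

√1901 = [43; 1, 1, 1, 1, 86, …] (period length 5).
Convergents:
  p_0/q_0 = 43/1
  p_1/q_1 = 44/1
  p_2/q_2 = 87/2
  p_3/q_3 = 131/3
  p_4/q_4 = 218/5
  p_5/q_5 = 18879/433
  p_6/q_6 = 19097/438
  p_7/q_7 = 37976/871
  p_8/q_8 = 57073/1309
  p_9/q_9 = 95049/2180
q_8 = 1309 ≤ 1588 < 2180 = q_9, so the answer is 57073/1309.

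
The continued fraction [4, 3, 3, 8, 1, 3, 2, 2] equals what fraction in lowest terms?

8585/1996

Using pₖ = aₖpₖ₋₁ + pₖ₋₂ and qₖ = aₖqₖ₋₁ + qₖ₋₂:
  k=0: a=4, p=4, q=1
  k=1: a=3, p=13, q=3
  k=2: a=3, p=43, q=10
  k=3: a=8, p=357, q=83
  k=4: a=1, p=400, q=93
  k=5: a=3, p=1557, q=362
  k=6: a=2, p=3514, q=817
  k=7: a=2, p=8585, q=1996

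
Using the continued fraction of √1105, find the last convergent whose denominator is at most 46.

√1105 = [33; 4, 7, 7, 4, 66, …] (period length 5).
Convergents:
  p_0/q_0 = 33/1
  p_1/q_1 = 133/4
  p_2/q_2 = 964/29
  p_3/q_3 = 6881/207
q_2 = 29 ≤ 46 < 207 = q_3, so the answer is 964/29.

964/29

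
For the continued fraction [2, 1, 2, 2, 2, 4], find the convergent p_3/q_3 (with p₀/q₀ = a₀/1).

19/7

Using pₖ = aₖpₖ₋₁ + pₖ₋₂, qₖ = aₖqₖ₋₁ + qₖ₋₂ (with p₋₁=1, p₋₂=0, q₋₁=0, q₋₂=1):
  k=0: a=2, p=2, q=1
  k=1: a=1, p=3, q=1
  k=2: a=2, p=8, q=3
  k=3: a=2, p=19, q=7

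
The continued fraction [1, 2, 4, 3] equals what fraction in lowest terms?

Using pₖ = aₖpₖ₋₁ + pₖ₋₂ and qₖ = aₖqₖ₋₁ + qₖ₋₂:
  k=0: a=1, p=1, q=1
  k=1: a=2, p=3, q=2
  k=2: a=4, p=13, q=9
  k=3: a=3, p=42, q=29

42/29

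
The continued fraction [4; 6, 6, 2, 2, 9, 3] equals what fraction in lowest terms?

Fold from the inside: start with 3/1.
  9 + 1/3 = 28/3
  2 + 3/28 = 59/28
  2 + 28/59 = 146/59
  6 + 59/146 = 935/146
  6 + 146/935 = 5756/935
  4 + 935/5756 = 23959/5756

23959/5756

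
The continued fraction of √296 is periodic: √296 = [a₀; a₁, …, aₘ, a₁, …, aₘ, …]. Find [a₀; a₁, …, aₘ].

[17; 4, 1, 7, 1, 4, 34]

a₀ = ⌊√296⌋ = 17.
With m₀=0, d₀=1 and mₖ₊₁ = dₖaₖ − mₖ, dₖ₊₁ = (n − mₖ₊₁²)/dₖ, aₖ₊₁ = ⌊(a₀+mₖ₊₁)/dₖ₊₁⌋:
  k=1: m=17, d=7, a=4
  k=2: m=11, d=25, a=1
  k=3: m=14, d=4, a=7
  k=4: m=14, d=25, a=1
  k=5: m=11, d=7, a=4
  k=6: m=17, d=1, a=34
d=1 and a=2a₀=34 at k=6, so the next step gives (m, d) = (17, 7) again — its k=1 value — and the period has length 6.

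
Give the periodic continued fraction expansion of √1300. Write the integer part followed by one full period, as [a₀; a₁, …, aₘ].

a₀ = ⌊√1300⌋ = 36.
With m₀=0, d₀=1 and mₖ₊₁ = dₖaₖ − mₖ, dₖ₊₁ = (n − mₖ₊₁²)/dₖ, aₖ₊₁ = ⌊(a₀+mₖ₊₁)/dₖ₊₁⌋:
  k=1: m=36, d=4, a=18
  k=2: m=36, d=1, a=72
d=1 and a=2a₀=72 at k=2, so the next step gives (m, d) = (36, 4) again — its k=1 value — and the period has length 2.

[36; 18, 72]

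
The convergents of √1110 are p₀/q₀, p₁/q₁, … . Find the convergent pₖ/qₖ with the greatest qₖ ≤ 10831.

√1110 = [33; 3, 6, 3, 66, …] (period length 4).
Convergents:
  p_0/q_0 = 33/1
  p_1/q_1 = 100/3
  p_2/q_2 = 633/19
  p_3/q_3 = 1999/60
  p_4/q_4 = 132567/3979
  p_5/q_5 = 399700/11997
q_4 = 3979 ≤ 10831 < 11997 = q_5, so the answer is 132567/3979.

132567/3979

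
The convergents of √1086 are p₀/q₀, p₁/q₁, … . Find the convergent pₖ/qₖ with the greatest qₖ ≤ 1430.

√1086 = [32; 1, 20, 1, 64, …] (period length 4).
Convergents:
  p_0/q_0 = 32/1
  p_1/q_1 = 33/1
  p_2/q_2 = 692/21
  p_3/q_3 = 725/22
  p_4/q_4 = 47092/1429
  p_5/q_5 = 47817/1451
q_4 = 1429 ≤ 1430 < 1451 = q_5, so the answer is 47092/1429.

47092/1429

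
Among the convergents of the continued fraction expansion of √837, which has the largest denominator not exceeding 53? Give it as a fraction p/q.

839/29

√837 = [28; 1, 13, 2, 13, 1, 56, …] (period length 6).
Convergents:
  p_0/q_0 = 28/1
  p_1/q_1 = 29/1
  p_2/q_2 = 405/14
  p_3/q_3 = 839/29
  p_4/q_4 = 11312/391
q_3 = 29 ≤ 53 < 391 = q_4, so the answer is 839/29.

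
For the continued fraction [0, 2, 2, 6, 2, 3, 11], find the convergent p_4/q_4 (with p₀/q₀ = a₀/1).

Using pₖ = aₖpₖ₋₁ + pₖ₋₂, qₖ = aₖqₖ₋₁ + qₖ₋₂ (with p₋₁=1, p₋₂=0, q₋₁=0, q₋₂=1):
  k=0: a=0, p=0, q=1
  k=1: a=2, p=1, q=2
  k=2: a=2, p=2, q=5
  k=3: a=6, p=13, q=32
  k=4: a=2, p=28, q=69

28/69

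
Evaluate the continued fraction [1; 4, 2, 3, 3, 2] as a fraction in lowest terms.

288/235

Fold from the inside: start with 2/1.
  3 + 1/2 = 7/2
  3 + 2/7 = 23/7
  2 + 7/23 = 53/23
  4 + 23/53 = 235/53
  1 + 53/235 = 288/235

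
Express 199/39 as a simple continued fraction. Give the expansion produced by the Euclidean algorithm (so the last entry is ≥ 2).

[5; 9, 1, 3]

199 = 5*39 + 4
39 = 9*4 + 3
4 = 1*3 + 1
3 = 3*1 + 0  (stop)
So 199/39 = [5; 9, 1, 3].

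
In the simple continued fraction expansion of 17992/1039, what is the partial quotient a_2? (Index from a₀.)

6

17992 = 17·1039 + 329   →  a_0 = 17
1039 = 3·329 + 52   →  a_1 = 3
329 = 6·52 + 17   →  a_2 = 6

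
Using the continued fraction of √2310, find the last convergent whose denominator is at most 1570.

73872/1537

√2310 = [48; 16, 96, …] (period length 2).
Convergents:
  p_0/q_0 = 48/1
  p_1/q_1 = 769/16
  p_2/q_2 = 73872/1537
  p_3/q_3 = 1182721/24608
q_2 = 1537 ≤ 1570 < 24608 = q_3, so the answer is 73872/1537.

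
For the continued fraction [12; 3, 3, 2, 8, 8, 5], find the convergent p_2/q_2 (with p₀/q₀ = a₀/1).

123/10

Using pₖ = aₖpₖ₋₁ + pₖ₋₂, qₖ = aₖqₖ₋₁ + qₖ₋₂ (with p₋₁=1, p₋₂=0, q₋₁=0, q₋₂=1):
  k=0: a=12, p=12, q=1
  k=1: a=3, p=37, q=3
  k=2: a=3, p=123, q=10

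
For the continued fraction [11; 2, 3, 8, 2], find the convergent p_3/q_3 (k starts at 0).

663/58

Using pₖ = aₖpₖ₋₁ + pₖ₋₂, qₖ = aₖqₖ₋₁ + qₖ₋₂ (with p₋₁=1, p₋₂=0, q₋₁=0, q₋₂=1):
  k=0: a=11, p=11, q=1
  k=1: a=2, p=23, q=2
  k=2: a=3, p=80, q=7
  k=3: a=8, p=663, q=58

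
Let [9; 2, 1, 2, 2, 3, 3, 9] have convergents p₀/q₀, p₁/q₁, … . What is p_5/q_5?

Using pₖ = aₖpₖ₋₁ + pₖ₋₂, qₖ = aₖqₖ₋₁ + qₖ₋₂ (with p₋₁=1, p₋₂=0, q₋₁=0, q₋₂=1):
  k=0: a=9, p=9, q=1
  k=1: a=2, p=19, q=2
  k=2: a=1, p=28, q=3
  k=3: a=2, p=75, q=8
  k=4: a=2, p=178, q=19
  k=5: a=3, p=609, q=65

609/65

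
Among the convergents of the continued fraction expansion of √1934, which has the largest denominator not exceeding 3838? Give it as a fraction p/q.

√1934 = [43; 1, 42, 1, 86, …] (period length 4).
Convergents:
  p_0/q_0 = 43/1
  p_1/q_1 = 44/1
  p_2/q_2 = 1891/43
  p_3/q_3 = 1935/44
  p_4/q_4 = 168301/3827
  p_5/q_5 = 170236/3871
q_4 = 3827 ≤ 3838 < 3871 = q_5, so the answer is 168301/3827.

168301/3827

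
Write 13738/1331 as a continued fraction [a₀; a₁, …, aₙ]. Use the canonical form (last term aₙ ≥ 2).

[10; 3, 9, 9, 2, 2]

13738 = 10·1331 + 428
1331 = 3·428 + 47
428 = 9·47 + 5
47 = 9·5 + 2
5 = 2·2 + 1
2 = 2·1 + 0  (stop)
So 13738/1331 = [10; 3, 9, 9, 2, 2].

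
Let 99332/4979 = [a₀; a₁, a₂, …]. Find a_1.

99332 = 19·4979 + 4731   →  a_0 = 19
4979 = 1·4731 + 248   →  a_1 = 1

1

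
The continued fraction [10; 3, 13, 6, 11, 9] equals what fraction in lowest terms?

254617/24660

Using pₖ = aₖpₖ₋₁ + pₖ₋₂ and qₖ = aₖqₖ₋₁ + qₖ₋₂:
  k=0: a=10, p=10, q=1
  k=1: a=3, p=31, q=3
  k=2: a=13, p=413, q=40
  k=3: a=6, p=2509, q=243
  k=4: a=11, p=28012, q=2713
  k=5: a=9, p=254617, q=24660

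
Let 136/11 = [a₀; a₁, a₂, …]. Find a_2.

136 = 12·11 + 4   →  a_0 = 12
11 = 2·4 + 3   →  a_1 = 2
4 = 1·3 + 1   →  a_2 = 1

1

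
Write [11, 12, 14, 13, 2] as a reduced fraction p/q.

Using pₖ = aₖpₖ₋₁ + pₖ₋₂ and qₖ = aₖqₖ₋₁ + qₖ₋₂:
  k=0: a=11, p=11, q=1
  k=1: a=12, p=133, q=12
  k=2: a=14, p=1873, q=169
  k=3: a=13, p=24482, q=2209
  k=4: a=2, p=50837, q=4587

50837/4587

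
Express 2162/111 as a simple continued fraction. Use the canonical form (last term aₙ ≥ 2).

[19; 2, 10, 1, 1, 2]

2162 = 19*111 + 53
111 = 2*53 + 5
53 = 10*5 + 3
5 = 1*3 + 2
3 = 1*2 + 1
2 = 2*1 + 0  (stop)
So 2162/111 = [19; 2, 10, 1, 1, 2].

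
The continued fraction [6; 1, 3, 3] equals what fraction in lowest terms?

88/13

Fold from the inside: start with 3/1.
  3 + 1/3 = 10/3
  1 + 3/10 = 13/10
  6 + 10/13 = 88/13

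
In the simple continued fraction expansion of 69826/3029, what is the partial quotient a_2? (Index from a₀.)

69826 = 23·3029 + 159   →  a_0 = 23
3029 = 19·159 + 8   →  a_1 = 19
159 = 19·8 + 7   →  a_2 = 19

19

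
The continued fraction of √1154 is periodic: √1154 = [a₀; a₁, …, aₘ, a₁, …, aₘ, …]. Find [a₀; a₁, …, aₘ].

[33; 1, 32, 1, 66]

a₀ = ⌊√1154⌋ = 33.
With m₀=0, d₀=1 and mₖ₊₁ = dₖaₖ − mₖ, dₖ₊₁ = (n − mₖ₊₁²)/dₖ, aₖ₊₁ = ⌊(a₀+mₖ₊₁)/dₖ₊₁⌋:
  k=1: m=33, d=65, a=1
  k=2: m=32, d=2, a=32
  k=3: m=32, d=65, a=1
  k=4: m=33, d=1, a=66
d=1 and a=2a₀=66 at k=4, so the next step gives (m, d) = (33, 65) again — its k=1 value — and the period has length 4.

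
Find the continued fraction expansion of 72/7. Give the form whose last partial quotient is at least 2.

[10; 3, 2]

72 = 10×7 + 2
7 = 3×2 + 1
2 = 2×1 + 0  (stop)
So 72/7 = [10; 3, 2].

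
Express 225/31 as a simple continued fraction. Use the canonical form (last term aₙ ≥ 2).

[7; 3, 1, 7]

225 = 7×31 + 8
31 = 3×8 + 7
8 = 1×7 + 1
7 = 7×1 + 0  (stop)
So 225/31 = [7; 3, 1, 7].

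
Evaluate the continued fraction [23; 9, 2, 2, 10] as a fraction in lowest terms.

Fold from the inside: start with 10/1.
  2 + 1/10 = 21/10
  2 + 10/21 = 52/21
  9 + 21/52 = 489/52
  23 + 52/489 = 11299/489

11299/489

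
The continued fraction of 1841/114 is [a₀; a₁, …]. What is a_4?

1841 = 16·114 + 17   →  a_0 = 16
114 = 6·17 + 12   →  a_1 = 6
17 = 1·12 + 5   →  a_2 = 1
12 = 2·5 + 2   →  a_3 = 2
5 = 2·2 + 1   →  a_4 = 2

2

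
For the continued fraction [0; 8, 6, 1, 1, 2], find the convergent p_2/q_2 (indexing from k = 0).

6/49

Using pₖ = aₖpₖ₋₁ + pₖ₋₂, qₖ = aₖqₖ₋₁ + qₖ₋₂ (with p₋₁=1, p₋₂=0, q₋₁=0, q₋₂=1):
  k=0: a=0, p=0, q=1
  k=1: a=8, p=1, q=8
  k=2: a=6, p=6, q=49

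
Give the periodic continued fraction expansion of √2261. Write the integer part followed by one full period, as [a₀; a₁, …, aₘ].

a₀ = ⌊√2261⌋ = 47.
With m₀=0, d₀=1 and mₖ₊₁ = dₖaₖ − mₖ, dₖ₊₁ = (n − mₖ₊₁²)/dₖ, aₖ₊₁ = ⌊(a₀+mₖ₊₁)/dₖ₊₁⌋:
  k=1: m=47, d=52, a=1
  k=2: m=5, d=43, a=1
  k=3: m=38, d=19, a=4
  k=4: m=38, d=43, a=1
  k=5: m=5, d=52, a=1
  k=6: m=47, d=1, a=94
d=1 and a=2a₀=94 at k=6, so the next step gives (m, d) = (47, 52) again — its k=1 value — and the period has length 6.

[47; 1, 1, 4, 1, 1, 94]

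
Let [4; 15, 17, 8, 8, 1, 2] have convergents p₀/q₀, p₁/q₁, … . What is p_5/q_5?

76542/18823

Using pₖ = aₖpₖ₋₁ + pₖ₋₂, qₖ = aₖqₖ₋₁ + qₖ₋₂ (with p₋₁=1, p₋₂=0, q₋₁=0, q₋₂=1):
  k=0: a=4, p=4, q=1
  k=1: a=15, p=61, q=15
  k=2: a=17, p=1041, q=256
  k=3: a=8, p=8389, q=2063
  k=4: a=8, p=68153, q=16760
  k=5: a=1, p=76542, q=18823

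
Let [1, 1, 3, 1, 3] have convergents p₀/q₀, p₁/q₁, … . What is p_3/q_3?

Using pₖ = aₖpₖ₋₁ + pₖ₋₂, qₖ = aₖqₖ₋₁ + qₖ₋₂ (with p₋₁=1, p₋₂=0, q₋₁=0, q₋₂=1):
  k=0: a=1, p=1, q=1
  k=1: a=1, p=2, q=1
  k=2: a=3, p=7, q=4
  k=3: a=1, p=9, q=5

9/5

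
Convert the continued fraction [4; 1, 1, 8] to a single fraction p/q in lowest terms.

77/17

Fold from the inside: start with 8/1.
  1 + 1/8 = 9/8
  1 + 8/9 = 17/9
  4 + 9/17 = 77/17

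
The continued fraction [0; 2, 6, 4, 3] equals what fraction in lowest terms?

81/175

Fold from the inside: start with 3/1.
  4 + 1/3 = 13/3
  6 + 3/13 = 81/13
  2 + 13/81 = 175/81
  0 + 81/175 = 81/175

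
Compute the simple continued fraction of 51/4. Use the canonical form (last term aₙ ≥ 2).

[12; 1, 3]

51 = 12*4 + 3
4 = 1*3 + 1
3 = 3*1 + 0  (stop)
So 51/4 = [12; 1, 3].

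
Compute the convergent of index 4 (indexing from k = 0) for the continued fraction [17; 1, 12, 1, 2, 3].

Using pₖ = aₖpₖ₋₁ + pₖ₋₂, qₖ = aₖqₖ₋₁ + qₖ₋₂ (with p₋₁=1, p₋₂=0, q₋₁=0, q₋₂=1):
  k=0: a=17, p=17, q=1
  k=1: a=1, p=18, q=1
  k=2: a=12, p=233, q=13
  k=3: a=1, p=251, q=14
  k=4: a=2, p=735, q=41

735/41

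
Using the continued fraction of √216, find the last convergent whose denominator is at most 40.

√216 = [14; 1, 2, 3, 2, 1, 28, …] (period length 6).
Convergents:
  p_0/q_0 = 14/1
  p_1/q_1 = 15/1
  p_2/q_2 = 44/3
  p_3/q_3 = 147/10
  p_4/q_4 = 338/23
  p_5/q_5 = 485/33
  p_6/q_6 = 13918/947
q_5 = 33 ≤ 40 < 947 = q_6, so the answer is 485/33.

485/33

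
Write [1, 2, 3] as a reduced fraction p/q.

10/7

Using pₖ = aₖpₖ₋₁ + pₖ₋₂ and qₖ = aₖqₖ₋₁ + qₖ₋₂:
  k=0: a=1, p=1, q=1
  k=1: a=2, p=3, q=2
  k=2: a=3, p=10, q=7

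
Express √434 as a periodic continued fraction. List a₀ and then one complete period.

[20; 1, 4, 1, 40]

a₀ = ⌊√434⌋ = 20.
With m₀=0, d₀=1 and mₖ₊₁ = dₖaₖ − mₖ, dₖ₊₁ = (n − mₖ₊₁²)/dₖ, aₖ₊₁ = ⌊(a₀+mₖ₊₁)/dₖ₊₁⌋:
  k=1: m=20, d=34, a=1
  k=2: m=14, d=7, a=4
  k=3: m=14, d=34, a=1
  k=4: m=20, d=1, a=40
d=1 and a=2a₀=40 at k=4, so the next step gives (m, d) = (20, 34) again — its k=1 value — and the period has length 4.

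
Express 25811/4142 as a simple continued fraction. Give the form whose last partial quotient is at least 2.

25811 = 6×4142 + 959
4142 = 4×959 + 306
959 = 3×306 + 41
306 = 7×41 + 19
41 = 2×19 + 3
19 = 6×3 + 1
3 = 3×1 + 0  (stop)
So 25811/4142 = [6; 4, 3, 7, 2, 6, 3].

[6; 4, 3, 7, 2, 6, 3]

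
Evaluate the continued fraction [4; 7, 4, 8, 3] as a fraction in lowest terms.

3087/746

Using pₖ = aₖpₖ₋₁ + pₖ₋₂ and qₖ = aₖqₖ₋₁ + qₖ₋₂:
  k=0: a=4, p=4, q=1
  k=1: a=7, p=29, q=7
  k=2: a=4, p=120, q=29
  k=3: a=8, p=989, q=239
  k=4: a=3, p=3087, q=746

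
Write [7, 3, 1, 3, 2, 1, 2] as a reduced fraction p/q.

Using pₖ = aₖpₖ₋₁ + pₖ₋₂ and qₖ = aₖqₖ₋₁ + qₖ₋₂:
  k=0: a=7, p=7, q=1
  k=1: a=3, p=22, q=3
  k=2: a=1, p=29, q=4
  k=3: a=3, p=109, q=15
  k=4: a=2, p=247, q=34
  k=5: a=1, p=356, q=49
  k=6: a=2, p=959, q=132

959/132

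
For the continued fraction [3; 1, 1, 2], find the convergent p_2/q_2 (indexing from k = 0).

7/2

Using pₖ = aₖpₖ₋₁ + pₖ₋₂, qₖ = aₖqₖ₋₁ + qₖ₋₂ (with p₋₁=1, p₋₂=0, q₋₁=0, q₋₂=1):
  k=0: a=3, p=3, q=1
  k=1: a=1, p=4, q=1
  k=2: a=1, p=7, q=2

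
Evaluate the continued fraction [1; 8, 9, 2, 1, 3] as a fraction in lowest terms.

938/835

Fold from the inside: start with 3/1.
  1 + 1/3 = 4/3
  2 + 3/4 = 11/4
  9 + 4/11 = 103/11
  8 + 11/103 = 835/103
  1 + 103/835 = 938/835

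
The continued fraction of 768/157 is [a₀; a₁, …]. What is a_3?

4

768 = 4·157 + 140   →  a_0 = 4
157 = 1·140 + 17   →  a_1 = 1
140 = 8·17 + 4   →  a_2 = 8
17 = 4·4 + 1   →  a_3 = 4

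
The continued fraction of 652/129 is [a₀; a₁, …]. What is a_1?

18

652 = 5·129 + 7   →  a_0 = 5
129 = 18·7 + 3   →  a_1 = 18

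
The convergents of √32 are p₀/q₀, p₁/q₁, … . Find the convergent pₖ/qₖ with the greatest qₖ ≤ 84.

379/67

√32 = [5; 1, 1, 1, 10, …] (period length 4).
Convergents:
  p_0/q_0 = 5/1
  p_1/q_1 = 6/1
  p_2/q_2 = 11/2
  p_3/q_3 = 17/3
  p_4/q_4 = 181/32
  p_5/q_5 = 198/35
  p_6/q_6 = 379/67
  p_7/q_7 = 577/102
q_6 = 67 ≤ 84 < 102 = q_7, so the answer is 379/67.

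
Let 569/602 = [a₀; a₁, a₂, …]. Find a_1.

1

569 = 0·602 + 569   →  a_0 = 0
602 = 1·569 + 33   →  a_1 = 1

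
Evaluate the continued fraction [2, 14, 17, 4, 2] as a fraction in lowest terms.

Fold from the inside: start with 2/1.
  4 + 1/2 = 9/2
  17 + 2/9 = 155/9
  14 + 9/155 = 2179/155
  2 + 155/2179 = 4513/2179

4513/2179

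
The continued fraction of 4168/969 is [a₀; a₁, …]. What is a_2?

3

4168 = 4·969 + 292   →  a_0 = 4
969 = 3·292 + 93   →  a_1 = 3
292 = 3·93 + 13   →  a_2 = 3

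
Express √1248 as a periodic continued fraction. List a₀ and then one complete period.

[35; 3, 17, 3, 70]

a₀ = ⌊√1248⌋ = 35.
With m₀=0, d₀=1 and mₖ₊₁ = dₖaₖ − mₖ, dₖ₊₁ = (n − mₖ₊₁²)/dₖ, aₖ₊₁ = ⌊(a₀+mₖ₊₁)/dₖ₊₁⌋:
  k=1: m=35, d=23, a=3
  k=2: m=34, d=4, a=17
  k=3: m=34, d=23, a=3
  k=4: m=35, d=1, a=70
d=1 and a=2a₀=70 at k=4, so the next step gives (m, d) = (35, 23) again — its k=1 value — and the period has length 4.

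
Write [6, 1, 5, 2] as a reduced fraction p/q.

89/13

Using pₖ = aₖpₖ₋₁ + pₖ₋₂ and qₖ = aₖqₖ₋₁ + qₖ₋₂:
  k=0: a=6, p=6, q=1
  k=1: a=1, p=7, q=1
  k=2: a=5, p=41, q=6
  k=3: a=2, p=89, q=13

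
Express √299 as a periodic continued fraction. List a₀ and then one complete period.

a₀ = ⌊√299⌋ = 17.
With m₀=0, d₀=1 and mₖ₊₁ = dₖaₖ − mₖ, dₖ₊₁ = (n − mₖ₊₁²)/dₖ, aₖ₊₁ = ⌊(a₀+mₖ₊₁)/dₖ₊₁⌋:
  k=1: m=17, d=10, a=3
  k=2: m=13, d=13, a=2
  k=3: m=13, d=10, a=3
  k=4: m=17, d=1, a=34
d=1 and a=2a₀=34 at k=4, so the next step gives (m, d) = (17, 10) again — its k=1 value — and the period has length 4.

[17; 3, 2, 3, 34]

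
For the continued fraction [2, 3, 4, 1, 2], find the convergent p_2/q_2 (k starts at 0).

30/13

Using pₖ = aₖpₖ₋₁ + pₖ₋₂, qₖ = aₖqₖ₋₁ + qₖ₋₂ (with p₋₁=1, p₋₂=0, q₋₁=0, q₋₂=1):
  k=0: a=2, p=2, q=1
  k=1: a=3, p=7, q=3
  k=2: a=4, p=30, q=13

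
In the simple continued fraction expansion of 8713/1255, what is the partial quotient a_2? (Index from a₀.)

16

8713 = 6·1255 + 1183   →  a_0 = 6
1255 = 1·1183 + 72   →  a_1 = 1
1183 = 16·72 + 31   →  a_2 = 16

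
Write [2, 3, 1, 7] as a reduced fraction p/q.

Fold from the inside: start with 7/1.
  1 + 1/7 = 8/7
  3 + 7/8 = 31/8
  2 + 8/31 = 70/31

70/31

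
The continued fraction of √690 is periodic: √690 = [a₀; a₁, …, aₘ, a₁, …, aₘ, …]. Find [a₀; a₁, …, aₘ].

a₀ = ⌊√690⌋ = 26.
With m₀=0, d₀=1 and mₖ₊₁ = dₖaₖ − mₖ, dₖ₊₁ = (n − mₖ₊₁²)/dₖ, aₖ₊₁ = ⌊(a₀+mₖ₊₁)/dₖ₊₁⌋:
  k=1: m=26, d=14, a=3
  k=2: m=16, d=31, a=1
  k=3: m=15, d=15, a=2
  k=4: m=15, d=31, a=1
  k=5: m=16, d=14, a=3
  k=6: m=26, d=1, a=52
d=1 and a=2a₀=52 at k=6, so the next step gives (m, d) = (26, 14) again — its k=1 value — and the period has length 6.

[26; 3, 1, 2, 1, 3, 52]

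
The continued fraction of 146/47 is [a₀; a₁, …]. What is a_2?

2

146 = 3·47 + 5   →  a_0 = 3
47 = 9·5 + 2   →  a_1 = 9
5 = 2·2 + 1   →  a_2 = 2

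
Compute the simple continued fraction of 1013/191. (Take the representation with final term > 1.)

1013 = 5×191 + 58
191 = 3×58 + 17
58 = 3×17 + 7
17 = 2×7 + 3
7 = 2×3 + 1
3 = 3×1 + 0  (stop)
So 1013/191 = [5; 3, 3, 2, 2, 3].

[5; 3, 3, 2, 2, 3]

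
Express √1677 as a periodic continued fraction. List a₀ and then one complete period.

a₀ = ⌊√1677⌋ = 40.
With m₀=0, d₀=1 and mₖ₊₁ = dₖaₖ − mₖ, dₖ₊₁ = (n − mₖ₊₁²)/dₖ, aₖ₊₁ = ⌊(a₀+mₖ₊₁)/dₖ₊₁⌋:
  k=1: m=40, d=77, a=1
  k=2: m=37, d=4, a=19
  k=3: m=39, d=39, a=2
  k=4: m=39, d=4, a=19
  k=5: m=37, d=77, a=1
  k=6: m=40, d=1, a=80
d=1 and a=2a₀=80 at k=6, so the next step gives (m, d) = (40, 77) again — its k=1 value — and the period has length 6.

[40; 1, 19, 2, 19, 1, 80]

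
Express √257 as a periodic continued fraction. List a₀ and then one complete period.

a₀ = ⌊√257⌋ = 16.

[16; 32]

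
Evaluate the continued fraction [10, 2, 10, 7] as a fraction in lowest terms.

1561/149

Fold from the inside: start with 7/1.
  10 + 1/7 = 71/7
  2 + 7/71 = 149/71
  10 + 71/149 = 1561/149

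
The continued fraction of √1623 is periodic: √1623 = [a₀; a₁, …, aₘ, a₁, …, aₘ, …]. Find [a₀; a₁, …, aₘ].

a₀ = ⌊√1623⌋ = 40.
With m₀=0, d₀=1 and mₖ₊₁ = dₖaₖ − mₖ, dₖ₊₁ = (n − mₖ₊₁²)/dₖ, aₖ₊₁ = ⌊(a₀+mₖ₊₁)/dₖ₊₁⌋:
  k=1: m=40, d=23, a=3
  k=2: m=29, d=34, a=2
  k=3: m=39, d=3, a=26
  k=4: m=39, d=34, a=2
  k=5: m=29, d=23, a=3
  k=6: m=40, d=1, a=80
d=1 and a=2a₀=80 at k=6, so the next step gives (m, d) = (40, 23) again — its k=1 value — and the period has length 6.

[40; 3, 2, 26, 2, 3, 80]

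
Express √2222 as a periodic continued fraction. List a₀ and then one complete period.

[47; 7, 4, 7, 94]

a₀ = ⌊√2222⌋ = 47.
With m₀=0, d₀=1 and mₖ₊₁ = dₖaₖ − mₖ, dₖ₊₁ = (n − mₖ₊₁²)/dₖ, aₖ₊₁ = ⌊(a₀+mₖ₊₁)/dₖ₊₁⌋:
  k=1: m=47, d=13, a=7
  k=2: m=44, d=22, a=4
  k=3: m=44, d=13, a=7
  k=4: m=47, d=1, a=94
d=1 and a=2a₀=94 at k=4, so the next step gives (m, d) = (47, 13) again — its k=1 value — and the period has length 4.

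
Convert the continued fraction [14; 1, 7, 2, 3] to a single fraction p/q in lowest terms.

Using pₖ = aₖpₖ₋₁ + pₖ₋₂ and qₖ = aₖqₖ₋₁ + qₖ₋₂:
  k=0: a=14, p=14, q=1
  k=1: a=1, p=15, q=1
  k=2: a=7, p=119, q=8
  k=3: a=2, p=253, q=17
  k=4: a=3, p=878, q=59

878/59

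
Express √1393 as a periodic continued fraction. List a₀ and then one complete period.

a₀ = ⌊√1393⌋ = 37.
With m₀=0, d₀=1 and mₖ₊₁ = dₖaₖ − mₖ, dₖ₊₁ = (n − mₖ₊₁²)/dₖ, aₖ₊₁ = ⌊(a₀+mₖ₊₁)/dₖ₊₁⌋:
  k=1: m=37, d=24, a=3
  k=2: m=35, d=7, a=10
  k=3: m=35, d=24, a=3
  k=4: m=37, d=1, a=74
d=1 and a=2a₀=74 at k=4, so the next step gives (m, d) = (37, 24) again — its k=1 value — and the period has length 4.

[37; 3, 10, 3, 74]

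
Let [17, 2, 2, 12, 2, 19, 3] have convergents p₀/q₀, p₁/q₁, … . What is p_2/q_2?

87/5

Using pₖ = aₖpₖ₋₁ + pₖ₋₂, qₖ = aₖqₖ₋₁ + qₖ₋₂ (with p₋₁=1, p₋₂=0, q₋₁=0, q₋₂=1):
  k=0: a=17, p=17, q=1
  k=1: a=2, p=35, q=2
  k=2: a=2, p=87, q=5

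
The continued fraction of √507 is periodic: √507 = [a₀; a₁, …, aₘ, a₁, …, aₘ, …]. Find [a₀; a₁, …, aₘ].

[22; 1, 1, 14, 1, 1, 44]

a₀ = ⌊√507⌋ = 22.
With m₀=0, d₀=1 and mₖ₊₁ = dₖaₖ − mₖ, dₖ₊₁ = (n − mₖ₊₁²)/dₖ, aₖ₊₁ = ⌊(a₀+mₖ₊₁)/dₖ₊₁⌋:
  k=1: m=22, d=23, a=1
  k=2: m=1, d=22, a=1
  k=3: m=21, d=3, a=14
  k=4: m=21, d=22, a=1
  k=5: m=1, d=23, a=1
  k=6: m=22, d=1, a=44
d=1 and a=2a₀=44 at k=6, so the next step gives (m, d) = (22, 23) again — its k=1 value — and the period has length 6.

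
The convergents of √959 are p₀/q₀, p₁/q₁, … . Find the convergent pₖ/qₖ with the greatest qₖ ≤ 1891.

58529/1890

√959 = [30; 1, 29, 1, 60, …] (period length 4).
Convergents:
  p_0/q_0 = 30/1
  p_1/q_1 = 31/1
  p_2/q_2 = 929/30
  p_3/q_3 = 960/31
  p_4/q_4 = 58529/1890
  p_5/q_5 = 59489/1921
q_4 = 1890 ≤ 1891 < 1921 = q_5, so the answer is 58529/1890.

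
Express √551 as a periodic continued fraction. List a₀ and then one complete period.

[23; 2, 8, 1, 8, 2, 46]

a₀ = ⌊√551⌋ = 23.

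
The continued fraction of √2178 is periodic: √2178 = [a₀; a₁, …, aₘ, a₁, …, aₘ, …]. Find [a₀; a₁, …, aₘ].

[46; 1, 2, 46, 2, 1, 92]

a₀ = ⌊√2178⌋ = 46.
With m₀=0, d₀=1 and mₖ₊₁ = dₖaₖ − mₖ, dₖ₊₁ = (n − mₖ₊₁²)/dₖ, aₖ₊₁ = ⌊(a₀+mₖ₊₁)/dₖ₊₁⌋:
  k=1: m=46, d=62, a=1
  k=2: m=16, d=31, a=2
  k=3: m=46, d=2, a=46
  k=4: m=46, d=31, a=2
  k=5: m=16, d=62, a=1
  k=6: m=46, d=1, a=92
d=1 and a=2a₀=92 at k=6, so the next step gives (m, d) = (46, 62) again — its k=1 value — and the period has length 6.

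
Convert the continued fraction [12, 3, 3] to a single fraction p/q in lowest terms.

123/10

Fold from the inside: start with 3/1.
  3 + 1/3 = 10/3
  12 + 3/10 = 123/10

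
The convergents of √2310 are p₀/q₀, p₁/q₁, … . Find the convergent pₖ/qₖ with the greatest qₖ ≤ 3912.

73872/1537

√2310 = [48; 16, 96, …] (period length 2).
Convergents:
  p_0/q_0 = 48/1
  p_1/q_1 = 769/16
  p_2/q_2 = 73872/1537
  p_3/q_3 = 1182721/24608
q_2 = 1537 ≤ 3912 < 24608 = q_3, so the answer is 73872/1537.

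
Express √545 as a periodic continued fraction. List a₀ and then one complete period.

[23; 2, 1, 8, 1, 2, 46]

a₀ = ⌊√545⌋ = 23.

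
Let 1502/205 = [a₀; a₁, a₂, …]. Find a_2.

1502 = 7·205 + 67   →  a_0 = 7
205 = 3·67 + 4   →  a_1 = 3
67 = 16·4 + 3   →  a_2 = 16

16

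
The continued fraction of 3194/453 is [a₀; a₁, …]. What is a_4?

3

3194 = 7·453 + 23   →  a_0 = 7
453 = 19·23 + 16   →  a_1 = 19
23 = 1·16 + 7   →  a_2 = 1
16 = 2·7 + 2   →  a_3 = 2
7 = 3·2 + 1   →  a_4 = 3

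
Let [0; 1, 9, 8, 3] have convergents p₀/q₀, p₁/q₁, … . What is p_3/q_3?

73/81

Using pₖ = aₖpₖ₋₁ + pₖ₋₂, qₖ = aₖqₖ₋₁ + qₖ₋₂ (with p₋₁=1, p₋₂=0, q₋₁=0, q₋₂=1):
  k=0: a=0, p=0, q=1
  k=1: a=1, p=1, q=1
  k=2: a=9, p=9, q=10
  k=3: a=8, p=73, q=81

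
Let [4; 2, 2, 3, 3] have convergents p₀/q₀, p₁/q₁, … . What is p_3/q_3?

Using pₖ = aₖpₖ₋₁ + pₖ₋₂, qₖ = aₖqₖ₋₁ + qₖ₋₂ (with p₋₁=1, p₋₂=0, q₋₁=0, q₋₂=1):
  k=0: a=4, p=4, q=1
  k=1: a=2, p=9, q=2
  k=2: a=2, p=22, q=5
  k=3: a=3, p=75, q=17

75/17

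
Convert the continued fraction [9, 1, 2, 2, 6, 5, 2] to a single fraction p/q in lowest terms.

4943/509

Fold from the inside: start with 2/1.
  5 + 1/2 = 11/2
  6 + 2/11 = 68/11
  2 + 11/68 = 147/68
  2 + 68/147 = 362/147
  1 + 147/362 = 509/362
  9 + 362/509 = 4943/509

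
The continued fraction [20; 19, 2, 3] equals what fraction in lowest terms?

Using pₖ = aₖpₖ₋₁ + pₖ₋₂ and qₖ = aₖqₖ₋₁ + qₖ₋₂:
  k=0: a=20, p=20, q=1
  k=1: a=19, p=381, q=19
  k=2: a=2, p=782, q=39
  k=3: a=3, p=2727, q=136

2727/136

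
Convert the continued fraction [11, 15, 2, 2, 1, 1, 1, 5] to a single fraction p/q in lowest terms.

Using pₖ = aₖpₖ₋₁ + pₖ₋₂ and qₖ = aₖqₖ₋₁ + qₖ₋₂:
  k=0: a=11, p=11, q=1
  k=1: a=15, p=166, q=15
  k=2: a=2, p=343, q=31
  k=3: a=2, p=852, q=77
  k=4: a=1, p=1195, q=108
  k=5: a=1, p=2047, q=185
  k=6: a=1, p=3242, q=293
  k=7: a=5, p=18257, q=1650

18257/1650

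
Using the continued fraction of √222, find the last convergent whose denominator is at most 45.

√222 = [14; 1, 8, 1, 28, …] (period length 4).
Convergents:
  p_0/q_0 = 14/1
  p_1/q_1 = 15/1
  p_2/q_2 = 134/9
  p_3/q_3 = 149/10
  p_4/q_4 = 4306/289
q_3 = 10 ≤ 45 < 289 = q_4, so the answer is 149/10.

149/10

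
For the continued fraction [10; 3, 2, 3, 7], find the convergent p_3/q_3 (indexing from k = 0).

247/24

Using pₖ = aₖpₖ₋₁ + pₖ₋₂, qₖ = aₖqₖ₋₁ + qₖ₋₂ (with p₋₁=1, p₋₂=0, q₋₁=0, q₋₂=1):
  k=0: a=10, p=10, q=1
  k=1: a=3, p=31, q=3
  k=2: a=2, p=72, q=7
  k=3: a=3, p=247, q=24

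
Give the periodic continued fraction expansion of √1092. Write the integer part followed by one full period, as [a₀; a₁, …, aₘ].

a₀ = ⌊√1092⌋ = 33.

[33; 22, 66]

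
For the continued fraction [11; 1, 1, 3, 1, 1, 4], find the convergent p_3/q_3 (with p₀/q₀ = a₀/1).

Using pₖ = aₖpₖ₋₁ + pₖ₋₂, qₖ = aₖqₖ₋₁ + qₖ₋₂ (with p₋₁=1, p₋₂=0, q₋₁=0, q₋₂=1):
  k=0: a=11, p=11, q=1
  k=1: a=1, p=12, q=1
  k=2: a=1, p=23, q=2
  k=3: a=3, p=81, q=7

81/7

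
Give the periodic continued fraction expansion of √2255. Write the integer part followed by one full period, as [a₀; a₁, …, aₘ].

[47; 2, 18, 2, 94]

a₀ = ⌊√2255⌋ = 47.
With m₀=0, d₀=1 and mₖ₊₁ = dₖaₖ − mₖ, dₖ₊₁ = (n − mₖ₊₁²)/dₖ, aₖ₊₁ = ⌊(a₀+mₖ₊₁)/dₖ₊₁⌋:
  k=1: m=47, d=46, a=2
  k=2: m=45, d=5, a=18
  k=3: m=45, d=46, a=2
  k=4: m=47, d=1, a=94
d=1 and a=2a₀=94 at k=4, so the next step gives (m, d) = (47, 46) again — its k=1 value — and the period has length 4.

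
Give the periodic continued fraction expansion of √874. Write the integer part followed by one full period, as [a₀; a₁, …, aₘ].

[29; 1, 1, 3, 2, 3, 1, 1, 58]

a₀ = ⌊√874⌋ = 29.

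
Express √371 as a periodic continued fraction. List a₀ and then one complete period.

a₀ = ⌊√371⌋ = 19.
With m₀=0, d₀=1 and mₖ₊₁ = dₖaₖ − mₖ, dₖ₊₁ = (n − mₖ₊₁²)/dₖ, aₖ₊₁ = ⌊(a₀+mₖ₊₁)/dₖ₊₁⌋:
  k=1: m=19, d=10, a=3
  k=2: m=11, d=25, a=1
  k=3: m=14, d=7, a=4
  k=4: m=14, d=25, a=1
  k=5: m=11, d=10, a=3
  k=6: m=19, d=1, a=38
d=1 and a=2a₀=38 at k=6, so the next step gives (m, d) = (19, 10) again — its k=1 value — and the period has length 6.

[19; 3, 1, 4, 1, 3, 38]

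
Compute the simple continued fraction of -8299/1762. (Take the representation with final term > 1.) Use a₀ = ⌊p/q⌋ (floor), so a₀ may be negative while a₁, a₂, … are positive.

-8299 = -5×1762 + 511
1762 = 3×511 + 229
511 = 2×229 + 53
229 = 4×53 + 17
53 = 3×17 + 2
17 = 8×2 + 1
2 = 2×1 + 0  (stop)
So -8299/1762 = [-5; 3, 2, 4, 3, 8, 2].

[-5; 3, 2, 4, 3, 8, 2]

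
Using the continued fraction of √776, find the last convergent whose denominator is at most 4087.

√776 = [27; 1, 5, 1, 54, …] (period length 4).
Convergents:
  p_0/q_0 = 27/1
  p_1/q_1 = 28/1
  p_2/q_2 = 167/6
  p_3/q_3 = 195/7
  p_4/q_4 = 10697/384
  p_5/q_5 = 10892/391
  p_6/q_6 = 65157/2339
  p_7/q_7 = 76049/2730
  p_8/q_8 = 4171803/149759
q_7 = 2730 ≤ 4087 < 149759 = q_8, so the answer is 76049/2730.

76049/2730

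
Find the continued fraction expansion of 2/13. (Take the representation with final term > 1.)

2 = 0*13 + 2
13 = 6*2 + 1
2 = 2*1 + 0  (stop)
So 2/13 = [0; 6, 2].

[0; 6, 2]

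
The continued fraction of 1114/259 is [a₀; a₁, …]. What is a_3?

8

1114 = 4·259 + 78   →  a_0 = 4
259 = 3·78 + 25   →  a_1 = 3
78 = 3·25 + 3   →  a_2 = 3
25 = 8·3 + 1   →  a_3 = 8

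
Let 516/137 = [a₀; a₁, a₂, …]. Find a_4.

516 = 3·137 + 105   →  a_0 = 3
137 = 1·105 + 32   →  a_1 = 1
105 = 3·32 + 9   →  a_2 = 3
32 = 3·9 + 5   →  a_3 = 3
9 = 1·5 + 4   →  a_4 = 1

1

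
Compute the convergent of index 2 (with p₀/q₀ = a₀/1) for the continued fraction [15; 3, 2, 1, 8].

Using pₖ = aₖpₖ₋₁ + pₖ₋₂, qₖ = aₖqₖ₋₁ + qₖ₋₂ (with p₋₁=1, p₋₂=0, q₋₁=0, q₋₂=1):
  k=0: a=15, p=15, q=1
  k=1: a=3, p=46, q=3
  k=2: a=2, p=107, q=7

107/7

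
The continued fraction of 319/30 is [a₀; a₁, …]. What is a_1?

1

319 = 10·30 + 19   →  a_0 = 10
30 = 1·19 + 11   →  a_1 = 1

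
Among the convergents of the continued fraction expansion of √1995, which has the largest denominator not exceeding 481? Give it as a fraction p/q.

√1995 = [44; 1, 1, 1, 88, …] (period length 4).
Convergents:
  p_0/q_0 = 44/1
  p_1/q_1 = 45/1
  p_2/q_2 = 89/2
  p_3/q_3 = 134/3
  p_4/q_4 = 11881/266
  p_5/q_5 = 12015/269
  p_6/q_6 = 23896/535
q_5 = 269 ≤ 481 < 535 = q_6, so the answer is 12015/269.

12015/269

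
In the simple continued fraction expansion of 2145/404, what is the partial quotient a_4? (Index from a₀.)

4

2145 = 5·404 + 125   →  a_0 = 5
404 = 3·125 + 29   →  a_1 = 3
125 = 4·29 + 9   →  a_2 = 4
29 = 3·9 + 2   →  a_3 = 3
9 = 4·2 + 1   →  a_4 = 4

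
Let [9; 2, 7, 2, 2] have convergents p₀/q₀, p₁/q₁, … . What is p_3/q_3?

303/32

Using pₖ = aₖpₖ₋₁ + pₖ₋₂, qₖ = aₖqₖ₋₁ + qₖ₋₂ (with p₋₁=1, p₋₂=0, q₋₁=0, q₋₂=1):
  k=0: a=9, p=9, q=1
  k=1: a=2, p=19, q=2
  k=2: a=7, p=142, q=15
  k=3: a=2, p=303, q=32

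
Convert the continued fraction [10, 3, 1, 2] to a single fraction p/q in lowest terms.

113/11

Fold from the inside: start with 2/1.
  1 + 1/2 = 3/2
  3 + 2/3 = 11/3
  10 + 3/11 = 113/11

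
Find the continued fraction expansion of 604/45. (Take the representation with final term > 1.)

604 = 13*45 + 19
45 = 2*19 + 7
19 = 2*7 + 5
7 = 1*5 + 2
5 = 2*2 + 1
2 = 2*1 + 0  (stop)
So 604/45 = [13; 2, 2, 1, 2, 2].

[13; 2, 2, 1, 2, 2]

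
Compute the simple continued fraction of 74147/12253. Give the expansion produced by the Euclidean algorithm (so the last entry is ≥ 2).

[6; 19, 2, 12, 12, 2]

74147 = 6×12253 + 629
12253 = 19×629 + 302
629 = 2×302 + 25
302 = 12×25 + 2
25 = 12×2 + 1
2 = 2×1 + 0  (stop)
So 74147/12253 = [6; 19, 2, 12, 12, 2].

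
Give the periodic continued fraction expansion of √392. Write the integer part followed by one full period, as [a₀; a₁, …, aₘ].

a₀ = ⌊√392⌋ = 19.
With m₀=0, d₀=1 and mₖ₊₁ = dₖaₖ − mₖ, dₖ₊₁ = (n − mₖ₊₁²)/dₖ, aₖ₊₁ = ⌊(a₀+mₖ₊₁)/dₖ₊₁⌋:
  k=1: m=19, d=31, a=1
  k=2: m=12, d=8, a=3
  k=3: m=12, d=31, a=1
  k=4: m=19, d=1, a=38
d=1 and a=2a₀=38 at k=4, so the next step gives (m, d) = (19, 31) again — its k=1 value — and the period has length 4.

[19; 1, 3, 1, 38]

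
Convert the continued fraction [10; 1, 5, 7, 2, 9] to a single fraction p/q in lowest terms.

Fold from the inside: start with 9/1.
  2 + 1/9 = 19/9
  7 + 9/19 = 142/19
  5 + 19/142 = 729/142
  1 + 142/729 = 871/729
  10 + 729/871 = 9439/871

9439/871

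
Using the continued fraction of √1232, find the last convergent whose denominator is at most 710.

24605/701

√1232 = [35; 10, 70, …] (period length 2).
Convergents:
  p_0/q_0 = 35/1
  p_1/q_1 = 351/10
  p_2/q_2 = 24605/701
  p_3/q_3 = 246401/7020
q_2 = 701 ≤ 710 < 7020 = q_3, so the answer is 24605/701.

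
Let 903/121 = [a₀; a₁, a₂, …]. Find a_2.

903 = 7·121 + 56   →  a_0 = 7
121 = 2·56 + 9   →  a_1 = 2
56 = 6·9 + 2   →  a_2 = 6

6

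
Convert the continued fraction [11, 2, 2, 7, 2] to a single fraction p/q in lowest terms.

901/79

Using pₖ = aₖpₖ₋₁ + pₖ₋₂ and qₖ = aₖqₖ₋₁ + qₖ₋₂:
  k=0: a=11, p=11, q=1
  k=1: a=2, p=23, q=2
  k=2: a=2, p=57, q=5
  k=3: a=7, p=422, q=37
  k=4: a=2, p=901, q=79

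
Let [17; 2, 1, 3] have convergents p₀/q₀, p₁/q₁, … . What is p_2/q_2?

Using pₖ = aₖpₖ₋₁ + pₖ₋₂, qₖ = aₖqₖ₋₁ + qₖ₋₂ (with p₋₁=1, p₋₂=0, q₋₁=0, q₋₂=1):
  k=0: a=17, p=17, q=1
  k=1: a=2, p=35, q=2
  k=2: a=1, p=52, q=3

52/3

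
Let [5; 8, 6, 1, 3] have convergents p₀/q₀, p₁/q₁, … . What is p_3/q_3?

292/57

Using pₖ = aₖpₖ₋₁ + pₖ₋₂, qₖ = aₖqₖ₋₁ + qₖ₋₂ (with p₋₁=1, p₋₂=0, q₋₁=0, q₋₂=1):
  k=0: a=5, p=5, q=1
  k=1: a=8, p=41, q=8
  k=2: a=6, p=251, q=49
  k=3: a=1, p=292, q=57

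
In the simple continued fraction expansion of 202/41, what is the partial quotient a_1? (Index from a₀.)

1

202 = 4·41 + 38   →  a_0 = 4
41 = 1·38 + 3   →  a_1 = 1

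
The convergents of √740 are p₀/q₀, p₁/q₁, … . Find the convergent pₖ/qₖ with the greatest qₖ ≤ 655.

√740 = [27; 4, 1, 12, 1, 4, 54, …] (period length 6).
Convergents:
  p_0/q_0 = 27/1
  p_1/q_1 = 109/4
  p_2/q_2 = 136/5
  p_3/q_3 = 1741/64
  p_4/q_4 = 1877/69
  p_5/q_5 = 9249/340
  p_6/q_6 = 501323/18429
q_5 = 340 ≤ 655 < 18429 = q_6, so the answer is 9249/340.

9249/340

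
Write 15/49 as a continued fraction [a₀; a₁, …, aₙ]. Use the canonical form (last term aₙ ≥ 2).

[0; 3, 3, 1, 3]

15 = 0×49 + 15
49 = 3×15 + 4
15 = 3×4 + 3
4 = 1×3 + 1
3 = 3×1 + 0  (stop)
So 15/49 = [0; 3, 3, 1, 3].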